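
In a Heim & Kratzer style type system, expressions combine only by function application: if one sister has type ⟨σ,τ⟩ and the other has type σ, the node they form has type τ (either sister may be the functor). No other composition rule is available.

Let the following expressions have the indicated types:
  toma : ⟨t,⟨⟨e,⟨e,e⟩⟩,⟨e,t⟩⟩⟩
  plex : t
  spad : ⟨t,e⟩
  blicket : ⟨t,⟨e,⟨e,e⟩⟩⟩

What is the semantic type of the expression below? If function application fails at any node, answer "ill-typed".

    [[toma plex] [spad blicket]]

[toma plex] — toma of type ⟨t,⟨⟨e,⟨e,e⟩⟩,⟨e,t⟩⟩⟩ combines with plex of type t: type ⟨⟨e,⟨e,e⟩⟩,⟨e,t⟩⟩.
At [spad blicket]: neither ⟨t,e⟩ nor ⟨t,⟨e,⟨e,e⟩⟩⟩ can take the other as argument; the node is ill-typed.

ill-typed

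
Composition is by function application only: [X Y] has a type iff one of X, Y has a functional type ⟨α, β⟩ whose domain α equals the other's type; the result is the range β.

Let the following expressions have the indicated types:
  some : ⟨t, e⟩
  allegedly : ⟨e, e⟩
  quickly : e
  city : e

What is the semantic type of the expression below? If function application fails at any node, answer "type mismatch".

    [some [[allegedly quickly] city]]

type mismatch

At [allegedly quickly], allegedly : ⟨e, e⟩ takes quickly : e, giving e.
At [[allegedly quickly] city]: neither e nor e can take the other as argument; the node is ill-typed.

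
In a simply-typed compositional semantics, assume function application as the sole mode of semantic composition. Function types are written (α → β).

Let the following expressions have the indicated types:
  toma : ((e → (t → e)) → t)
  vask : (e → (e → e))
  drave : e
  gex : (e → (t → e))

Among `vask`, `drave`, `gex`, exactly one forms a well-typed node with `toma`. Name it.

gex

vask : (e → (e → e)) — does not combine with toma.
drave : e — does not combine with toma.
gex — combines: toma : ((e → (t → e)) → t) takes gex : (e → (t → e)) as argument, giving t.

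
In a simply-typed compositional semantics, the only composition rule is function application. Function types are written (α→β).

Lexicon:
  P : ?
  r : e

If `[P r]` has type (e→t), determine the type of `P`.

[P r] is required to be (e→t). r : e cannot yield (e→t) as functor, so P : (e→(e→t)).

(e→(e→t))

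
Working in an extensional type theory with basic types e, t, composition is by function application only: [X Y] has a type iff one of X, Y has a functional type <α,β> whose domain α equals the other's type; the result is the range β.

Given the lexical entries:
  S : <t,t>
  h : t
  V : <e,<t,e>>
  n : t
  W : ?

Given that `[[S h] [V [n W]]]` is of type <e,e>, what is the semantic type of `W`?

For [[S h] [V [n W]]] to have type <e,e> with [S h] of type t, [V [n W]] must be the function: [V [n W]] : <t,<e,e>>.
For [V [n W]] to have type <t,<e,e>> with V of type <e,<t,e>>, [n W] must be the function: [n W] : <<e,<t,e>>,<t,<e,e>>>.
For [n W] to have type <<e,<t,e>>,<t,<e,e>>> with n of type t, W must be the function: W : <t,<<e,<t,e>>,<t,<e,e>>>>.

<t,<<e,<t,e>>,<t,<e,e>>>>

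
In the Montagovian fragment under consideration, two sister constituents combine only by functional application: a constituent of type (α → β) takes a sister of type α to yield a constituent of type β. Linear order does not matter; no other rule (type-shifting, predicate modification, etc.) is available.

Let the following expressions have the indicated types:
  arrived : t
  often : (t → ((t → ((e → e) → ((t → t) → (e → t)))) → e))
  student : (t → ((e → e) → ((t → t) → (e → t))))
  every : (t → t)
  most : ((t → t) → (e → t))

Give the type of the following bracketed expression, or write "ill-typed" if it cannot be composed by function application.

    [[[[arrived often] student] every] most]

ill-typed

At [arrived often], often : (t → ((t → ((e → e) → ((t → t) → (e → t)))) → e)) takes arrived : t, giving ((t → ((e → e) → ((t → t) → (e → t)))) → e).
At [[arrived often] student], [arrived often] : ((t → ((e → e) → ((t → t) → (e → t)))) → e) takes student : (t → ((e → e) → ((t → t) → (e → t)))), giving e.
[[[arrived often] student] every]: e with (t → t) — neither is a function whose domain matches the other; composition fails here.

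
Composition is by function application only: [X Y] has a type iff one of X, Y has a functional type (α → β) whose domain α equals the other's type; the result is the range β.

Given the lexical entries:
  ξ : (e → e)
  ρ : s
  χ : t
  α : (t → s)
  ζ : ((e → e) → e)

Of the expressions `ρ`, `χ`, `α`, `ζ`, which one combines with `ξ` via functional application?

ρ : s — no; ξ wants e, and ρ wants nothing (atomic).
χ : t — no; ξ wants e, and χ wants nothing (atomic).
α : (t → s) — no; ξ wants e, and α wants t.
ζ — combines: ζ : ((e → e) → e) takes ξ : (e → e) as argument, giving e.

ζ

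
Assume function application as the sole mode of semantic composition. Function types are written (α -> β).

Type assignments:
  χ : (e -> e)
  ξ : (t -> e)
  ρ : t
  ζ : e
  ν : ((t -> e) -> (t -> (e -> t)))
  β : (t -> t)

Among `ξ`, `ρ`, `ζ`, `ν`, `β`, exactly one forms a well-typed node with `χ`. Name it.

ζ

ξ : (t -> e) — does not combine with χ.
ρ : t — does not combine with χ.
ζ — combines: χ : (e -> e) takes ζ : e as argument, giving e.
ν : ((t -> e) -> (t -> (e -> t))) — does not combine with χ.
β : (t -> t) — does not combine with χ.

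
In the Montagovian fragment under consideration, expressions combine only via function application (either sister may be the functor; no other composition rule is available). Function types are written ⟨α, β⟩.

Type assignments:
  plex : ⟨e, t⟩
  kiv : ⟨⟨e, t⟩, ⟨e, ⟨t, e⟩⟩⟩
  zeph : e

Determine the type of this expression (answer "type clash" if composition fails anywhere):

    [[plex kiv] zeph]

[plex kiv]: functor kiv : ⟨⟨e, t⟩, ⟨e, ⟨t, e⟩⟩⟩, argument plex : ⟨e, t⟩; result ⟨e, ⟨t, e⟩⟩.
[[plex kiv] zeph]: functor [plex kiv] : ⟨e, ⟨t, e⟩⟩, argument zeph : e; result ⟨t, e⟩.

⟨t, e⟩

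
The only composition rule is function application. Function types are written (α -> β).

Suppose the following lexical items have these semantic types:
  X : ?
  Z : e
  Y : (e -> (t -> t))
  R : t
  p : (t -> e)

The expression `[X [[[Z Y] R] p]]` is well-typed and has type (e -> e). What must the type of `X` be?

(e -> (e -> e))

[X [[[Z Y] R] p]] must have type (e -> e). The sister [[[Z Y] R] p] has type e; that is not a function onto (e -> e), so X must be the functor, of type (e -> (e -> e)).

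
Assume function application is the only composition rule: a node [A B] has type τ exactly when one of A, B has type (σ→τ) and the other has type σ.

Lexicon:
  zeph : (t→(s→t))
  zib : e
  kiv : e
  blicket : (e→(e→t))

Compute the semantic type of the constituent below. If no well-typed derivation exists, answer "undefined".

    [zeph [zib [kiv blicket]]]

(s→t)

[kiv blicket]: functor blicket : (e→(e→t)), argument kiv : e; result (e→t).
[zib [kiv blicket]]: functor [kiv blicket] : (e→t), argument zib : e; result t.
[zeph [zib [kiv blicket]]]: functor zeph : (t→(s→t)), argument [zib [kiv blicket]] : t; result (s→t).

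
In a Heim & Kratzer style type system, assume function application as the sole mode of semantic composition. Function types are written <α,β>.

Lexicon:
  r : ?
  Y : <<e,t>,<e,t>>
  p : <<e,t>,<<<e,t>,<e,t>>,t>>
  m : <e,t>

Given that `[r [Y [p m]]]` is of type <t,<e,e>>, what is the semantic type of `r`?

<t,<t,<e,e>>>

[r [Y [p m]]] is required to be <t,<e,e>>. [Y [p m]] : t cannot yield <t,<e,e>> as functor, so r : <t,<t,<e,e>>>.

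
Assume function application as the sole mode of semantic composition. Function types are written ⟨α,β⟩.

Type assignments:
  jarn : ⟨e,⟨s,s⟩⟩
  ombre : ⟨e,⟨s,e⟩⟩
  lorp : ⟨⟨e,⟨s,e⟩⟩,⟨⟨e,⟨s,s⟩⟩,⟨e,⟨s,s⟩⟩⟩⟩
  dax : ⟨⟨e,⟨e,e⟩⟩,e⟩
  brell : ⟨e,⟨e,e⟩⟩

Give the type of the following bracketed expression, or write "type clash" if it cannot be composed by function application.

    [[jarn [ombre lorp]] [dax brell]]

[ombre lorp]: lorp is ⟨⟨e,⟨s,e⟩⟩,⟨⟨e,⟨s,s⟩⟩,⟨e,⟨s,s⟩⟩⟩⟩, ombre is ⟨e,⟨s,e⟩⟩; result ⟨⟨e,⟨s,s⟩⟩,⟨e,⟨s,s⟩⟩⟩.
[jarn [ombre lorp]]: [ombre lorp] is ⟨⟨e,⟨s,s⟩⟩,⟨e,⟨s,s⟩⟩⟩, jarn is ⟨e,⟨s,s⟩⟩; result ⟨e,⟨s,s⟩⟩.
[dax brell]: dax is ⟨⟨e,⟨e,e⟩⟩,e⟩, brell is ⟨e,⟨e,e⟩⟩; result e.
[[jarn [ombre lorp]] [dax brell]]: [jarn [ombre lorp]] is ⟨e,⟨s,s⟩⟩, [dax brell] is e; result ⟨s,s⟩.

⟨s,s⟩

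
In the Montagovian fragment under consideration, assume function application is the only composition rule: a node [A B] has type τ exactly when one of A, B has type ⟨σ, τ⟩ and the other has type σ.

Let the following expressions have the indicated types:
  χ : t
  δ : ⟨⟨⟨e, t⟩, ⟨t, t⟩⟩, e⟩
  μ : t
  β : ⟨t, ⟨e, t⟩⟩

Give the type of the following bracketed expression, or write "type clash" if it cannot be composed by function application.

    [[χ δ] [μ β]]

At [χ δ]: neither t nor ⟨⟨⟨e, t⟩, ⟨t, t⟩⟩, e⟩ can take the other as argument; the node is ill-typed.

type clash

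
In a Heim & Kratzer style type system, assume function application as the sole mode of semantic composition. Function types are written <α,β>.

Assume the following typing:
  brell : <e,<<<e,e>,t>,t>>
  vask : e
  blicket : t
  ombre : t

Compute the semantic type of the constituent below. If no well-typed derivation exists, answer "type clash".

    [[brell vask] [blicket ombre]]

type clash

[brell vask]: brell is <e,<<<e,e>,t>,t>>, vask is e; result <<<e,e>,t>,t>.
[blicket ombre]: t and t cannot combine by function application — type clash.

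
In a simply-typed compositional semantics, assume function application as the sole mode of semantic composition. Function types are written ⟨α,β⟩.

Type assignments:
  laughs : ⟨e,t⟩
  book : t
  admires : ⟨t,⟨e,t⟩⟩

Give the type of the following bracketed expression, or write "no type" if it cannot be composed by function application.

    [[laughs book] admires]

no type

[laughs book]: ⟨e,t⟩ and t cannot combine by function application — type clash.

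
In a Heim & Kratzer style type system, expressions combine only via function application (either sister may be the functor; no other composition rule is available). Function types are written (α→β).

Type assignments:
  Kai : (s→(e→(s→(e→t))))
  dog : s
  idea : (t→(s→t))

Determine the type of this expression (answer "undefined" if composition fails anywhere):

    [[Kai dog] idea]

undefined

[Kai dog]: (s→(e→(s→(e→t)))) applied to s yields (e→(s→(e→t))).
[[Kai dog] idea]: (e→(s→(e→t))) and (t→(s→t)) cannot combine by function application — type clash.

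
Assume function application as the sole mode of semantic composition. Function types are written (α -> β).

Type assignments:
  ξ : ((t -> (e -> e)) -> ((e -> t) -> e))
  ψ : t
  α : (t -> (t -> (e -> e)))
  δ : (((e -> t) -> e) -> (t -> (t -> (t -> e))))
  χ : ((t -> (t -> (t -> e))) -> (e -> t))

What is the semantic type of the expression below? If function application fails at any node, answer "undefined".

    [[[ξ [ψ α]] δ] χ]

At [ψ α], α : (t -> (t -> (e -> e))) takes ψ : t, giving (t -> (e -> e)).
At [ξ [ψ α]], ξ : ((t -> (e -> e)) -> ((e -> t) -> e)) takes [ψ α] : (t -> (e -> e)), giving ((e -> t) -> e).
At [[ξ [ψ α]] δ], δ : (((e -> t) -> e) -> (t -> (t -> (t -> e)))) takes [ξ [ψ α]] : ((e -> t) -> e), giving (t -> (t -> (t -> e))).
At [[[ξ [ψ α]] δ] χ], χ : ((t -> (t -> (t -> e))) -> (e -> t)) takes [[ξ [ψ α]] δ] : (t -> (t -> (t -> e))), giving (e -> t).

(e -> t)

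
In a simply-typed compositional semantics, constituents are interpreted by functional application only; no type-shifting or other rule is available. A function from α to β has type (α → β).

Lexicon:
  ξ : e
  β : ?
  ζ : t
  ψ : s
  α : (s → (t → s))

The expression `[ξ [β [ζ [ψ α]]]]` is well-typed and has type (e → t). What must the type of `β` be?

[ξ [β [ζ [ψ α]]]] is required to be (e → t). ξ : e cannot yield (e → t) as functor, so [β [ζ [ψ α]]] : (e → (e → t)).
[β [ζ [ψ α]]] is required to be (e → (e → t)). [ζ [ψ α]] : s cannot yield (e → (e → t)) as functor, so β : (s → (e → (e → t))).

(s → (e → (e → t)))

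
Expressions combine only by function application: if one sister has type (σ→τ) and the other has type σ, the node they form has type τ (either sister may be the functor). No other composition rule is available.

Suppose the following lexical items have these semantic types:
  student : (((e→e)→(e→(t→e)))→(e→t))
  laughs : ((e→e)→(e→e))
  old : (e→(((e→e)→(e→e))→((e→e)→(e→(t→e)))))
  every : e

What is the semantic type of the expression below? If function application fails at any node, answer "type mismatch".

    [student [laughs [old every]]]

(e→t)

[old every]: old is (e→(((e→e)→(e→e))→((e→e)→(e→(t→e))))), every is e; result (((e→e)→(e→e))→((e→e)→(e→(t→e)))).
[laughs [old every]]: [old every] is (((e→e)→(e→e))→((e→e)→(e→(t→e)))), laughs is ((e→e)→(e→e)); result ((e→e)→(e→(t→e))).
[student [laughs [old every]]]: student is (((e→e)→(e→(t→e)))→(e→t)), [laughs [old every]] is ((e→e)→(e→(t→e))); result (e→t).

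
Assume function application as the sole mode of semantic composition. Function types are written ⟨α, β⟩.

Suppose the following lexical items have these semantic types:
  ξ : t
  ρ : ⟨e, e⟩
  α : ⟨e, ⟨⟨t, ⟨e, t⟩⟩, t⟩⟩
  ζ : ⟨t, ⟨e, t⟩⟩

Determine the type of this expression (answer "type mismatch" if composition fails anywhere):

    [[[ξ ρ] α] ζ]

[ξ ρ]: t with ⟨e, e⟩ — neither is a function whose domain matches the other; composition fails here.

type mismatch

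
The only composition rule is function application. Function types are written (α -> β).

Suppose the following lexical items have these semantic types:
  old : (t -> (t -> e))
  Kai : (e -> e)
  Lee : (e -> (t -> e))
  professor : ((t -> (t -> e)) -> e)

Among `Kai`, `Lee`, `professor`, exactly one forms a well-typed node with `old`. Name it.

professor

Kai : (e -> e) — neither side's domain matches the other.
Lee : (e -> (t -> e)) — neither side's domain matches the other.
professor — combines: professor : ((t -> (t -> e)) -> e) takes old : (t -> (t -> e)) as argument, giving e.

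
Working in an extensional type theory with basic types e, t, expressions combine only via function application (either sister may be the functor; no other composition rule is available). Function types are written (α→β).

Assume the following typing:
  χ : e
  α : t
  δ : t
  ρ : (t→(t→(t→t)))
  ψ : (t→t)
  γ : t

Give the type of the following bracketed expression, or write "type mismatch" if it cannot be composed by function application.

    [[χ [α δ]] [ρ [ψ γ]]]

At [α δ]: neither t nor t can take the other as argument; the node is ill-typed.

type mismatch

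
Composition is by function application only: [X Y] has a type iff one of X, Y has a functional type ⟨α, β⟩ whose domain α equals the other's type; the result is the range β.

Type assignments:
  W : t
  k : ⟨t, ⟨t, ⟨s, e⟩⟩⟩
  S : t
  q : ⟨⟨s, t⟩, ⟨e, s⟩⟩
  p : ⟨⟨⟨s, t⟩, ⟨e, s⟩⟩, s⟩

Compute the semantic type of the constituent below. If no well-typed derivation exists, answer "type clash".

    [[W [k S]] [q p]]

e

[k S] — k of type ⟨t, ⟨t, ⟨s, e⟩⟩⟩ combines with S of type t: type ⟨t, ⟨s, e⟩⟩.
[W [k S]] — [k S] of type ⟨t, ⟨s, e⟩⟩ combines with W of type t: type ⟨s, e⟩.
[q p] — p of type ⟨⟨⟨s, t⟩, ⟨e, s⟩⟩, s⟩ combines with q of type ⟨⟨s, t⟩, ⟨e, s⟩⟩: type s.
[[W [k S]] [q p]] — [W [k S]] of type ⟨s, e⟩ combines with [q p] of type s: type e.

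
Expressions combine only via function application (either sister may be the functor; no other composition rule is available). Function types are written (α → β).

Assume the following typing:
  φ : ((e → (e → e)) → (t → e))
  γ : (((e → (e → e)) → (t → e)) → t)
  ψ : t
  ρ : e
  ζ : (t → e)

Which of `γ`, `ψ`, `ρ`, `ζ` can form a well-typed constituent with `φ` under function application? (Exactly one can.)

γ

γ — combines: γ : (((e → (e → e)) → (t → e)) → t) takes φ : ((e → (e → e)) → (t → e)) as argument, giving t.
ψ : t — does not combine with φ.
ρ : e — does not combine with φ.
ζ : (t → e) — does not combine with φ.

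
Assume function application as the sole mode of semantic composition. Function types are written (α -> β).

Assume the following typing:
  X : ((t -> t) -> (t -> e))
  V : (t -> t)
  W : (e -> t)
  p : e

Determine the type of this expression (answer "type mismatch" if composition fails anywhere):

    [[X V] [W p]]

e

[X V] — X of type ((t -> t) -> (t -> e)) combines with V of type (t -> t): type (t -> e).
[W p] — W of type (e -> t) combines with p of type e: type t.
[[X V] [W p]] — [X V] of type (t -> e) combines with [W p] of type t: type e.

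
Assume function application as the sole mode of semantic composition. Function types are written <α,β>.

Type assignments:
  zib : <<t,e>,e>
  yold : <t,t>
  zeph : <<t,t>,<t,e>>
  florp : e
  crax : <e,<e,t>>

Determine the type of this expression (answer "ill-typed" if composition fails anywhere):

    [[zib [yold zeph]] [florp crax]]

At [yold zeph], zeph : <<t,t>,<t,e>> takes yold : <t,t>, giving <t,e>.
At [zib [yold zeph]], zib : <<t,e>,e> takes [yold zeph] : <t,e>, giving e.
At [florp crax], crax : <e,<e,t>> takes florp : e, giving <e,t>.
At [[zib [yold zeph]] [florp crax]], [florp crax] : <e,t> takes [zib [yold zeph]] : e, giving t.

t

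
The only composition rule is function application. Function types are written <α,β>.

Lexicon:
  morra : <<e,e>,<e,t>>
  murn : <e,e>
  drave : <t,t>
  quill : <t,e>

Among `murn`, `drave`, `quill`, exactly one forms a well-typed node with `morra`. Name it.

murn

murn — combines: morra : <<e,e>,<e,t>> takes murn : <e,e> as argument, giving <e,t>.
drave : <t,t> — morra needs <e,e>; drave needs t; neither fits.
quill : <t,e> — morra needs <e,e>; quill needs t; neither fits.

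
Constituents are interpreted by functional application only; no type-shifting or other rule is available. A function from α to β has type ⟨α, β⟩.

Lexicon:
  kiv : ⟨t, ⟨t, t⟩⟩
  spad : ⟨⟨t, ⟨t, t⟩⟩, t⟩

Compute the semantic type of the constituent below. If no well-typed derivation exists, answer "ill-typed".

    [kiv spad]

t

[kiv spad] — spad of type ⟨⟨t, ⟨t, t⟩⟩, t⟩ combines with kiv of type ⟨t, ⟨t, t⟩⟩: type t.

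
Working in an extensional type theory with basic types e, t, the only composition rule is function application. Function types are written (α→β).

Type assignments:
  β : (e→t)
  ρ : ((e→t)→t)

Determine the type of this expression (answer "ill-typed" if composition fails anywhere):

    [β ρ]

t

At [β ρ], ρ : ((e→t)→t) takes β : (e→t), giving t.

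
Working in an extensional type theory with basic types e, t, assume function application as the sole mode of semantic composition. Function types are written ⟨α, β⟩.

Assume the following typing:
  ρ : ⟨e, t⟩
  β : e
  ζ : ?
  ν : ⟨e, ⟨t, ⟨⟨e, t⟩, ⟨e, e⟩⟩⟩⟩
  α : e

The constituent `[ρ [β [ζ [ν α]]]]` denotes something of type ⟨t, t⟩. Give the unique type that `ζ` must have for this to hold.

⟨⟨t, ⟨⟨e, t⟩, ⟨e, e⟩⟩⟩, ⟨e, ⟨⟨e, t⟩, ⟨t, t⟩⟩⟩⟩

[ρ [β [ζ [ν α]]]] is required to be ⟨t, t⟩. ρ : ⟨e, t⟩ cannot yield ⟨t, t⟩ as functor, so [β [ζ [ν α]]] : ⟨⟨e, t⟩, ⟨t, t⟩⟩.
[β [ζ [ν α]]] is required to be ⟨⟨e, t⟩, ⟨t, t⟩⟩. β : e cannot yield ⟨⟨e, t⟩, ⟨t, t⟩⟩ as functor, so [ζ [ν α]] : ⟨e, ⟨⟨e, t⟩, ⟨t, t⟩⟩⟩.
[ζ [ν α]] is required to be ⟨e, ⟨⟨e, t⟩, ⟨t, t⟩⟩⟩. [ν α] : ⟨t, ⟨⟨e, t⟩, ⟨e, e⟩⟩⟩ cannot yield ⟨e, ⟨⟨e, t⟩, ⟨t, t⟩⟩⟩ as functor, so ζ : ⟨⟨t, ⟨⟨e, t⟩, ⟨e, e⟩⟩⟩, ⟨e, ⟨⟨e, t⟩, ⟨t, t⟩⟩⟩⟩.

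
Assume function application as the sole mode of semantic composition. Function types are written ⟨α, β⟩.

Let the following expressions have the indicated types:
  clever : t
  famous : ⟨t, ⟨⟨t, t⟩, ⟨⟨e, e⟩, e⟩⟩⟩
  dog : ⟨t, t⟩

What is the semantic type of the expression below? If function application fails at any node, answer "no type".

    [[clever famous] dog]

⟨⟨e, e⟩, e⟩

[clever famous]: functor famous : ⟨t, ⟨⟨t, t⟩, ⟨⟨e, e⟩, e⟩⟩⟩, argument clever : t; result ⟨⟨t, t⟩, ⟨⟨e, e⟩, e⟩⟩.
[[clever famous] dog]: functor [clever famous] : ⟨⟨t, t⟩, ⟨⟨e, e⟩, e⟩⟩, argument dog : ⟨t, t⟩; result ⟨⟨e, e⟩, e⟩.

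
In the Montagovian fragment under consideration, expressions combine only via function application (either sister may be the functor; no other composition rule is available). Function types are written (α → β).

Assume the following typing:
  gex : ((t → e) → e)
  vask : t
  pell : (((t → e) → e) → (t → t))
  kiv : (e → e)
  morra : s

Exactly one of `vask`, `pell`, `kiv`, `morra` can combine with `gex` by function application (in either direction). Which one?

vask : t — gex needs (t → e); vask needs nothing (atomic); neither fits.
pell — combines: pell : (((t → e) → e) → (t → t)) takes gex : ((t → e) → e) as argument, giving (t → t).
kiv : (e → e) — gex needs (t → e); kiv needs e; neither fits.
morra : s — gex needs (t → e); morra needs nothing (atomic); neither fits.

pell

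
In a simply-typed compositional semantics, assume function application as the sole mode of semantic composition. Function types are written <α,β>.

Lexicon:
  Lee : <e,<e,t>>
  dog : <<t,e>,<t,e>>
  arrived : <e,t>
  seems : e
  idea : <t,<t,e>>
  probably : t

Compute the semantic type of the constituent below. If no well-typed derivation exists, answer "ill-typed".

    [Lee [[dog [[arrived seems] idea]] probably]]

At [arrived seems], arrived : <e,t> takes seems : e, giving t.
At [[arrived seems] idea], idea : <t,<t,e>> takes [arrived seems] : t, giving <t,e>.
At [dog [[arrived seems] idea]], dog : <<t,e>,<t,e>> takes [[arrived seems] idea] : <t,e>, giving <t,e>.
At [[dog [[arrived seems] idea]] probably], [dog [[arrived seems] idea]] : <t,e> takes probably : t, giving e.
At [Lee [[dog [[arrived seems] idea]] probably]], Lee : <e,<e,t>> takes [[dog [[arrived seems] idea]] probably] : e, giving <e,t>.

<e,t>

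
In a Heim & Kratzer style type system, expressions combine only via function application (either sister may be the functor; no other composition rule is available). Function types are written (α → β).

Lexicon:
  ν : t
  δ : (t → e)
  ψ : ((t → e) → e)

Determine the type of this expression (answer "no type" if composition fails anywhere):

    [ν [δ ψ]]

no type

At [δ ψ], ψ : ((t → e) → e) takes δ : (t → e), giving e.
[ν [δ ψ]]: t and e cannot combine by function application — type clash.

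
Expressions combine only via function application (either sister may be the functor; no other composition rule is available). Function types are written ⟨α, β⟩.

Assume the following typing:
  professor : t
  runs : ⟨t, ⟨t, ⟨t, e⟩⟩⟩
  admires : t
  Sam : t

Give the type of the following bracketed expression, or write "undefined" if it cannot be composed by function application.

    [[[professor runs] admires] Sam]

e

[professor runs] — runs of type ⟨t, ⟨t, ⟨t, e⟩⟩⟩ combines with professor of type t: type ⟨t, ⟨t, e⟩⟩.
[[professor runs] admires] — [professor runs] of type ⟨t, ⟨t, e⟩⟩ combines with admires of type t: type ⟨t, e⟩.
[[[professor runs] admires] Sam] — [[professor runs] admires] of type ⟨t, e⟩ combines with Sam of type t: type e.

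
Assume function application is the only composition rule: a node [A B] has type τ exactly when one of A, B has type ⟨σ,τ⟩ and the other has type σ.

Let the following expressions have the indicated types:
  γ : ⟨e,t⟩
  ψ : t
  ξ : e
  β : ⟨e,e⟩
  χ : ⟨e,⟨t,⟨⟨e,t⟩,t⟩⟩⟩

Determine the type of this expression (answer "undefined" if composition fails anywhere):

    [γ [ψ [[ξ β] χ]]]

t

At [ξ β], β : ⟨e,e⟩ takes ξ : e, giving e.
At [[ξ β] χ], χ : ⟨e,⟨t,⟨⟨e,t⟩,t⟩⟩⟩ takes [ξ β] : e, giving ⟨t,⟨⟨e,t⟩,t⟩⟩.
At [ψ [[ξ β] χ]], [[ξ β] χ] : ⟨t,⟨⟨e,t⟩,t⟩⟩ takes ψ : t, giving ⟨⟨e,t⟩,t⟩.
At [γ [ψ [[ξ β] χ]]], [ψ [[ξ β] χ]] : ⟨⟨e,t⟩,t⟩ takes γ : ⟨e,t⟩, giving t.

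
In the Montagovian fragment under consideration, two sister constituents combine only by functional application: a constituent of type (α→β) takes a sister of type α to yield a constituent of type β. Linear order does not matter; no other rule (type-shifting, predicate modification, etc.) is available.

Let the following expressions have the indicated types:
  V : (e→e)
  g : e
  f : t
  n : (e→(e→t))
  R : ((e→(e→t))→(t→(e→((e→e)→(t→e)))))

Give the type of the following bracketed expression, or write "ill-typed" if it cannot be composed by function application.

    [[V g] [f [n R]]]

At [V g], V : (e→e) takes g : e, giving e.
At [n R], R : ((e→(e→t))→(t→(e→((e→e)→(t→e))))) takes n : (e→(e→t)), giving (t→(e→((e→e)→(t→e)))).
At [f [n R]], [n R] : (t→(e→((e→e)→(t→e)))) takes f : t, giving (e→((e→e)→(t→e))).
At [[V g] [f [n R]]], [f [n R]] : (e→((e→e)→(t→e))) takes [V g] : e, giving ((e→e)→(t→e)).

((e→e)→(t→e))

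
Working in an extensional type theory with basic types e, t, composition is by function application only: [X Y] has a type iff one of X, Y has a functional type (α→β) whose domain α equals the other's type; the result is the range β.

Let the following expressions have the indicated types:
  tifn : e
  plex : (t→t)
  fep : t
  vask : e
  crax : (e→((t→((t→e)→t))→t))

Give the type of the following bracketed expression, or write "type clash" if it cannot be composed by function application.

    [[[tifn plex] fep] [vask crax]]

type clash

[tifn plex]: e and (t→t) cannot combine by function application — type clash.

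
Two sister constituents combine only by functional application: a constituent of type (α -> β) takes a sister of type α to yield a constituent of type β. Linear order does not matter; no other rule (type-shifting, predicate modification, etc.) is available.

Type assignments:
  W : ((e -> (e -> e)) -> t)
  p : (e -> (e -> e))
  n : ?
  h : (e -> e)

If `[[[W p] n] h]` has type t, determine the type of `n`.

(t -> ((e -> e) -> t))

[[[W p] n] h] is required to be t. h : (e -> e) cannot yield t as functor, so [[W p] n] : ((e -> e) -> t).
[[W p] n] is required to be ((e -> e) -> t). [W p] : t cannot yield ((e -> e) -> t) as functor, so n : (t -> ((e -> e) -> t)).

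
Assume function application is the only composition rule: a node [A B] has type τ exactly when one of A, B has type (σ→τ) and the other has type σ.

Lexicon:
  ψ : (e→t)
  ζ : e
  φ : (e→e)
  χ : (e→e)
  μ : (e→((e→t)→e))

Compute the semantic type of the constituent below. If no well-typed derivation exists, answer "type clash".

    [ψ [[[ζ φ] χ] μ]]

e

At [ζ φ], φ : (e→e) takes ζ : e, giving e.
At [[ζ φ] χ], χ : (e→e) takes [ζ φ] : e, giving e.
At [[[ζ φ] χ] μ], μ : (e→((e→t)→e)) takes [[ζ φ] χ] : e, giving ((e→t)→e).
At [ψ [[[ζ φ] χ] μ]], [[[ζ φ] χ] μ] : ((e→t)→e) takes ψ : (e→t), giving e.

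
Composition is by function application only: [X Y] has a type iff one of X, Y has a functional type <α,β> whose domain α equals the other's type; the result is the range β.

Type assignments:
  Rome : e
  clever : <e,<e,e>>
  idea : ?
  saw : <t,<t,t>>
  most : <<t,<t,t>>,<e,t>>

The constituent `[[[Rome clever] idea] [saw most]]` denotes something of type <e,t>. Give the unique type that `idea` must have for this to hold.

At [[[Rome clever] idea] [saw most]] (required: <e,t>): [saw most] is <e,t>, which is not a function with range <e,t>; hence [[Rome clever] idea] is the functor — type <<e,t>,<e,t>>.
At [[Rome clever] idea] (required: <<e,t>,<e,t>>): [Rome clever] is <e,e>, which is not a function with range <<e,t>,<e,t>>; hence idea is the functor — type <<e,e>,<<e,t>,<e,t>>>.

<<e,e>,<<e,t>,<e,t>>>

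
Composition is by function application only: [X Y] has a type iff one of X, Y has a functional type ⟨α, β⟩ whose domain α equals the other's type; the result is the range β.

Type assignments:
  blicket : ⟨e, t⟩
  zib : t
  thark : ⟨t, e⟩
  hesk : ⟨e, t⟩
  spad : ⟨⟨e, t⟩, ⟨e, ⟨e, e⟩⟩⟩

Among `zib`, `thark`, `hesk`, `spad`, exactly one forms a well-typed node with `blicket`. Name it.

zib : t — blicket needs e; zib needs nothing (atomic); neither fits.
thark : ⟨t, e⟩ — blicket needs e; thark needs t; neither fits.
hesk : ⟨e, t⟩ — blicket needs e; hesk needs e; neither fits.
spad — combines: spad : ⟨⟨e, t⟩, ⟨e, ⟨e, e⟩⟩⟩ takes blicket : ⟨e, t⟩ as argument, giving ⟨e, ⟨e, e⟩⟩.

spad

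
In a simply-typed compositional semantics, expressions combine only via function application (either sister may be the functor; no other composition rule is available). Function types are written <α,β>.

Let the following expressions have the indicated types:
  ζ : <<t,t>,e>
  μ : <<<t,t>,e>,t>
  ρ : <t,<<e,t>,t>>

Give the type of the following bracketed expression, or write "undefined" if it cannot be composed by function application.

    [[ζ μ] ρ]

At [ζ μ], μ : <<<t,t>,e>,t> takes ζ : <<t,t>,e>, giving t.
At [[ζ μ] ρ], ρ : <t,<<e,t>,t>> takes [ζ μ] : t, giving <<e,t>,t>.

<<e,t>,t>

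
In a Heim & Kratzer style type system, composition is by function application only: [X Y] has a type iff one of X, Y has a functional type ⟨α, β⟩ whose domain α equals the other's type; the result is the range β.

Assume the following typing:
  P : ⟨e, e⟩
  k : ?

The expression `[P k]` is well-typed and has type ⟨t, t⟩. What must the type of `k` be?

⟨⟨e, e⟩, ⟨t, t⟩⟩

For [P k] to have type ⟨t, t⟩ with P of type ⟨e, e⟩, k must be the function: k : ⟨⟨e, e⟩, ⟨t, t⟩⟩.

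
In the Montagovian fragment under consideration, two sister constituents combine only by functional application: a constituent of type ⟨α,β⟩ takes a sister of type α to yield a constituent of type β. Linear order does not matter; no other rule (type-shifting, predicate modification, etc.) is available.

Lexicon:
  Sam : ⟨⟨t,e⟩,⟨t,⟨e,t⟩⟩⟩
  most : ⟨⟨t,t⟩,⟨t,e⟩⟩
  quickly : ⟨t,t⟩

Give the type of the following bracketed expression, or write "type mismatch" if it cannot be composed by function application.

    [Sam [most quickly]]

[most quickly]: ⟨⟨t,t⟩,⟨t,e⟩⟩ applied to ⟨t,t⟩ yields ⟨t,e⟩.
[Sam [most quickly]]: ⟨⟨t,e⟩,⟨t,⟨e,t⟩⟩⟩ applied to ⟨t,e⟩ yields ⟨t,⟨e,t⟩⟩.

⟨t,⟨e,t⟩⟩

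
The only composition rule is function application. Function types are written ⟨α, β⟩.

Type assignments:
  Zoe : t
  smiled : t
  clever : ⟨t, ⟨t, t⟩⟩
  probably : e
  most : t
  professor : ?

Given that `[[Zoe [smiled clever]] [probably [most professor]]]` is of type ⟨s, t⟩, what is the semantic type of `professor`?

[[Zoe [smiled clever]] [probably [most professor]]] is required to be ⟨s, t⟩. [Zoe [smiled clever]] : t cannot yield ⟨s, t⟩ as functor, so [probably [most professor]] : ⟨t, ⟨s, t⟩⟩.
[probably [most professor]] is required to be ⟨t, ⟨s, t⟩⟩. probably : e cannot yield ⟨t, ⟨s, t⟩⟩ as functor, so [most professor] : ⟨e, ⟨t, ⟨s, t⟩⟩⟩.
[most professor] is required to be ⟨e, ⟨t, ⟨s, t⟩⟩⟩. most : t cannot yield ⟨e, ⟨t, ⟨s, t⟩⟩⟩ as functor, so professor : ⟨t, ⟨e, ⟨t, ⟨s, t⟩⟩⟩⟩.

⟨t, ⟨e, ⟨t, ⟨s, t⟩⟩⟩⟩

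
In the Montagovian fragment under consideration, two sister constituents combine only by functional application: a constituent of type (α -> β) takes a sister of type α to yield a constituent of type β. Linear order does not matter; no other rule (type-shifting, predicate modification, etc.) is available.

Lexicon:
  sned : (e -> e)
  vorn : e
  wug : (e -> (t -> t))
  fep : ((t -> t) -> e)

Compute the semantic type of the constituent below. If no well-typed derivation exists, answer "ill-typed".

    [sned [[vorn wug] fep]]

e

[vorn wug]: wug is (e -> (t -> t)), vorn is e; result (t -> t).
[[vorn wug] fep]: fep is ((t -> t) -> e), [vorn wug] is (t -> t); result e.
[sned [[vorn wug] fep]]: sned is (e -> e), [[vorn wug] fep] is e; result e.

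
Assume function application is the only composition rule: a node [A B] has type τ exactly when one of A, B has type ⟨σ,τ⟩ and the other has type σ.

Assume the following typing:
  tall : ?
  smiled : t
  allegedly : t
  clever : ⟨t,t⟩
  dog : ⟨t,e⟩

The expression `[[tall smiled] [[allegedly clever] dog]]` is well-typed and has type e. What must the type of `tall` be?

For [[tall smiled] [[allegedly clever] dog]] to have type e with [[allegedly clever] dog] of type e, [tall smiled] must be the function: [tall smiled] : ⟨e,e⟩.
For [tall smiled] to have type ⟨e,e⟩ with smiled of type t, tall must be the function: tall : ⟨t,⟨e,e⟩⟩.

⟨t,⟨e,e⟩⟩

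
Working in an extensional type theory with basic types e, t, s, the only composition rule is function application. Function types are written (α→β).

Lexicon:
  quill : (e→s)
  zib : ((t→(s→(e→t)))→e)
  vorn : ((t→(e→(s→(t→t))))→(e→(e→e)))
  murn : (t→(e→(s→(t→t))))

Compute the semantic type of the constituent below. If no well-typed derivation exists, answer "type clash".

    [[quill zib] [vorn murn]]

[quill zib]: (e→s) and ((t→(s→(e→t)))→e) cannot combine by function application — type clash.

type clash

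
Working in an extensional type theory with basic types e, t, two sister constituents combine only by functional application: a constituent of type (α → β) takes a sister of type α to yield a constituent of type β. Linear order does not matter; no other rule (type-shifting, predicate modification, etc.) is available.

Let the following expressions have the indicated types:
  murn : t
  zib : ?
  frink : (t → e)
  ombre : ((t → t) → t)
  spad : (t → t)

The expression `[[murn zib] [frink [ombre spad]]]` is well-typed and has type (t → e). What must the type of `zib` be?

(t → (e → (t → e)))

For [[murn zib] [frink [ombre spad]]] to have type (t → e) with [frink [ombre spad]] of type e, [murn zib] must be the function: [murn zib] : (e → (t → e)).
For [murn zib] to have type (e → (t → e)) with murn of type t, zib must be the function: zib : (t → (e → (t → e))).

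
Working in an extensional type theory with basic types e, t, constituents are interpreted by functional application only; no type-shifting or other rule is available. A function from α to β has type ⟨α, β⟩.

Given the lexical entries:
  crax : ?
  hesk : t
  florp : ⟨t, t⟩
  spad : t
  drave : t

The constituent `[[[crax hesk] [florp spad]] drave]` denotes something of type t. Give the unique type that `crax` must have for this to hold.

[[[crax hesk] [florp spad]] drave] must have type t. The sister drave has type t; that is not a function onto t, so [[crax hesk] [florp spad]] must be the functor, of type ⟨t, t⟩.
[[crax hesk] [florp spad]] must have type ⟨t, t⟩. The sister [florp spad] has type t; that is not a function onto ⟨t, t⟩, so [crax hesk] must be the functor, of type ⟨t, ⟨t, t⟩⟩.
[crax hesk] must have type ⟨t, ⟨t, t⟩⟩. The sister hesk has type t; that is not a function onto ⟨t, ⟨t, t⟩⟩, so crax must be the functor, of type ⟨t, ⟨t, ⟨t, t⟩⟩⟩.

⟨t, ⟨t, ⟨t, t⟩⟩⟩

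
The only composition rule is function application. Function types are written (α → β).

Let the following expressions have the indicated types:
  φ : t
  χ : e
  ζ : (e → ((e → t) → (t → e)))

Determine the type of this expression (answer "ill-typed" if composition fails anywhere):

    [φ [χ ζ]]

[χ ζ]: functor ζ : (e → ((e → t) → (t → e))), argument χ : e; result ((e → t) → (t → e)).
At [φ [χ ζ]]: neither t nor ((e → t) → (t → e)) can take the other as argument; the node is ill-typed.

ill-typed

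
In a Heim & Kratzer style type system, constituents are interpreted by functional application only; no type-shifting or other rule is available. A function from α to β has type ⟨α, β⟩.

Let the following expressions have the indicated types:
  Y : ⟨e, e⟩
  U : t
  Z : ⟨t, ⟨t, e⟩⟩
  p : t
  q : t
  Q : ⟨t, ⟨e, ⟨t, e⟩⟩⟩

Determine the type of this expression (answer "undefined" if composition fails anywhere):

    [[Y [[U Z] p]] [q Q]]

[U Z]: ⟨t, ⟨t, e⟩⟩ applied to t yields ⟨t, e⟩.
[[U Z] p]: ⟨t, e⟩ applied to t yields e.
[Y [[U Z] p]]: ⟨e, e⟩ applied to e yields e.
[q Q]: ⟨t, ⟨e, ⟨t, e⟩⟩⟩ applied to t yields ⟨e, ⟨t, e⟩⟩.
[[Y [[U Z] p]] [q Q]]: ⟨e, ⟨t, e⟩⟩ applied to e yields ⟨t, e⟩.

⟨t, e⟩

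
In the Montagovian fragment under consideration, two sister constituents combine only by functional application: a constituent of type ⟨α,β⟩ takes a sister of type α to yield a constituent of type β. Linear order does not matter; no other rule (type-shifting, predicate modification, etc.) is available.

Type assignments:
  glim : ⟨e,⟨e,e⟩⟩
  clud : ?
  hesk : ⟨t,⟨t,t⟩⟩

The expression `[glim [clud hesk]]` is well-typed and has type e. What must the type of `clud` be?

[glim [clud hesk]] must have type e. The sister glim has type ⟨e,⟨e,e⟩⟩; that is not a function onto e, so [clud hesk] must be the functor, of type ⟨⟨e,⟨e,e⟩⟩,e⟩.
[clud hesk] must have type ⟨⟨e,⟨e,e⟩⟩,e⟩. The sister hesk has type ⟨t,⟨t,t⟩⟩; that is not a function onto ⟨⟨e,⟨e,e⟩⟩,e⟩, so clud must be the functor, of type ⟨⟨t,⟨t,t⟩⟩,⟨⟨e,⟨e,e⟩⟩,e⟩⟩.

⟨⟨t,⟨t,t⟩⟩,⟨⟨e,⟨e,e⟩⟩,e⟩⟩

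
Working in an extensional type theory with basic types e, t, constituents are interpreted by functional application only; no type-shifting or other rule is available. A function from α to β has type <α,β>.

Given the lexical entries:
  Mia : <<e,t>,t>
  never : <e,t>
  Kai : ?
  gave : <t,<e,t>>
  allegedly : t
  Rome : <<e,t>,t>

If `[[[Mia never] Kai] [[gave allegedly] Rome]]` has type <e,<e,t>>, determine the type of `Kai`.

<t,<t,<e,<e,t>>>>

[[[Mia never] Kai] [[gave allegedly] Rome]] is required to be <e,<e,t>>. [[gave allegedly] Rome] : t cannot yield <e,<e,t>> as functor, so [[Mia never] Kai] : <t,<e,<e,t>>>.
[[Mia never] Kai] is required to be <t,<e,<e,t>>>. [Mia never] : t cannot yield <t,<e,<e,t>>> as functor, so Kai : <t,<t,<e,<e,t>>>>.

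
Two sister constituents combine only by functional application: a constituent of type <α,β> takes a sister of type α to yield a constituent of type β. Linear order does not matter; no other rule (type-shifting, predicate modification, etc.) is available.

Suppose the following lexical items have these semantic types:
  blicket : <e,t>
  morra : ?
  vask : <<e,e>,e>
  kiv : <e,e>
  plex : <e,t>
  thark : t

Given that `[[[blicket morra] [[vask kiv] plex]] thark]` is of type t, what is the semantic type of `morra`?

For [[[blicket morra] [[vask kiv] plex]] thark] to have type t with thark of type t, [[blicket morra] [[vask kiv] plex]] must be the function: [[blicket morra] [[vask kiv] plex]] : <t,t>.
For [[blicket morra] [[vask kiv] plex]] to have type <t,t> with [[vask kiv] plex] of type t, [blicket morra] must be the function: [blicket morra] : <t,<t,t>>.
For [blicket morra] to have type <t,<t,t>> with blicket of type <e,t>, morra must be the function: morra : <<e,t>,<t,<t,t>>>.

<<e,t>,<t,<t,t>>>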